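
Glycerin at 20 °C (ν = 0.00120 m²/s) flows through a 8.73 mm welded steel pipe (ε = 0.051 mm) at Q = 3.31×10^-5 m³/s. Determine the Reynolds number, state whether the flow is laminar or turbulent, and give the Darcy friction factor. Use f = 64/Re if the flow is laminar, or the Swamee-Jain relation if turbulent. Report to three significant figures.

Re ≈ 4.02; laminar; f = 64/Re ≈ 15.9

V = 4Q/(πD²) = 0.5530 m/s
Re = VD/ν = 0.5530·0.00873/0.00120 = 4.02
Re < 2300 → laminar → f = 64/Re = 15.91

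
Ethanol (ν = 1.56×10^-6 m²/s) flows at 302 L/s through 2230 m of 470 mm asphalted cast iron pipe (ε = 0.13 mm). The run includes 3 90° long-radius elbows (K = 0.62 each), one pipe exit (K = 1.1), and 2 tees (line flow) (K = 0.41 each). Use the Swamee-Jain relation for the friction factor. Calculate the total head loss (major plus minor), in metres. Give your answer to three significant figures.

V = 4Q/(πD²) = 1.741 m/s; V²/2g = 0.1544 m
Re = 5.24×10^5, ε/D = 2.77×10^-4 → f = 0.01613 (Swamee-Jain)
Major: h_f = f(L/D)·V²/2g = 0.01613·4745·0.1544 = 11.82 m
Minor: ΣK = 3.78; h_m = ΣK·V²/2g = 0.5838 m
Total H_L = 11.82 + 0.5838 = 12.40 m

H_L ≈ 12.4 m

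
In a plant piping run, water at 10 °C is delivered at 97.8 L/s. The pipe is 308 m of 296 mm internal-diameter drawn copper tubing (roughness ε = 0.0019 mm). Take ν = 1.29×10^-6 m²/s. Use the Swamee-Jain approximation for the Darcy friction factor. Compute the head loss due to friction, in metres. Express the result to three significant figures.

V = 4Q/(πD²) = 4·0.0978/(π·0.296²) = 1.421 m/s
Re = VD/ν = 1.421·0.296/1.29×10^-6 = 3.26×10^5 → turbulent
ε/D = 0.0019/296 = 6.42×10^-6
Swamee-Jain: f = 0.01423
h_f = f(L/D)V²/(2g) = 0.01423·(308/0.296)·1.421²/(2·9.81) = 1.525 m

h_f ≈ 1.52 m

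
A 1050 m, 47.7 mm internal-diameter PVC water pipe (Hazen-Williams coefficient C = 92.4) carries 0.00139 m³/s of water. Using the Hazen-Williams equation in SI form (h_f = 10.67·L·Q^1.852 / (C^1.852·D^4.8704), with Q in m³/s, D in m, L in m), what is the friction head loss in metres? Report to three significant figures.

h_f = 10.67·1050·0.00139^1.852 / (92.4^1.852·0.0477^4.8704) = 35.80 m

h_f ≈ 35.8 m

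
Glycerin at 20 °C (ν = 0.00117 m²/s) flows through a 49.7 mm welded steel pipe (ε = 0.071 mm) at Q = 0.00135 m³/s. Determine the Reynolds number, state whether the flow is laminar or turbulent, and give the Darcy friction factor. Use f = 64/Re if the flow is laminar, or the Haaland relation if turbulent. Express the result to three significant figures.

Re ≈ 29.6; laminar; f = 64/Re ≈ 2.17

V = 4Q/(πD²) = 0.6959 m/s
Re = VD/ν = 0.6959·0.0497/0.00117 = 29.6
Re < 2300 → laminar → f = 64/Re = 2.165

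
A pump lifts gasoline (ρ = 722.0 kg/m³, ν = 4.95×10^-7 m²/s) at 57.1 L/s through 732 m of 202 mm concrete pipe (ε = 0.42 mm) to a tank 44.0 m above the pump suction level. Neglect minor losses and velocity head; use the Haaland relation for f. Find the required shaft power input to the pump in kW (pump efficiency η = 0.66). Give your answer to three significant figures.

P_shaft ≈ 35.6 kW

V = 4Q/(πD²) = 1.782 m/s; Re = 7.27×10^5; ε/D = 0.00208; f = 0.02393
h_f = f(L/D)V²/2g = 14.03 m
Total head H = z + h_f = 44.0 + 14.03 = 58.03 m
P_hyd = ρgQH = 722.0·9.81·0.0571·58.03 = 23.47 kW
P_shaft = P_hyd/η = 23.47/0.66 = 35.56 kW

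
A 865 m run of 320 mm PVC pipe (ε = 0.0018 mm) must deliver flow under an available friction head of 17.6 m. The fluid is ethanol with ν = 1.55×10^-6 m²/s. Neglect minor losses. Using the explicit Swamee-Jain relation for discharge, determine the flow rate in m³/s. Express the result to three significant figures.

Swamee-Jain (Type II): Q = -0.965·√(gD⁵h_f/L)·ln[ε/(3.7D) + √(3.17ν²L/(gD³h_f))]
√(gD⁵h_f/L) = √(9.81·0.320⁵·17.6/865) = 0.02588
ε/(3.7D) = 1.52×10^-6; √(3.17ν²L/(gD³h_f)) = 3.41×10^-5
Q = -0.965·0.02588·ln(3.564×10^-5) = 0.2558 m³/s
Check: V = 3.18 m/s, Re = 6.57×10^5, f = 0.01258, h_f = 17.5 m ≈ 17.6 m ✓

Q ≈ 0.256 m³/s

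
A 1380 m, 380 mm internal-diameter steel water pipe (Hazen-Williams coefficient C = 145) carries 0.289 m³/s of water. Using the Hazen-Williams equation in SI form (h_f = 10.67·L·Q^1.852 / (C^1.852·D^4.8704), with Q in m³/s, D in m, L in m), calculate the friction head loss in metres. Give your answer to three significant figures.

h_f = 10.67·1380·0.289^1.852 / (145^1.852·0.380^4.8704) = 16.35 m

h_f ≈ 16.3 m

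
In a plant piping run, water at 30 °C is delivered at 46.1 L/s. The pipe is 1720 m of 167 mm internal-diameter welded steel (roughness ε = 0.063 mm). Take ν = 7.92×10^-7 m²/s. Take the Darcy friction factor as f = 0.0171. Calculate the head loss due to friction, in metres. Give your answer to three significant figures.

V = 4Q/(πD²) = 4·0.0461/(π·0.167²) = 2.105 m/s
h_f = f(L/D)V²/(2g) = 0.01710·(1720/0.167)·2.105²/(2·9.81) = 39.76 m

h_f ≈ 39.8 m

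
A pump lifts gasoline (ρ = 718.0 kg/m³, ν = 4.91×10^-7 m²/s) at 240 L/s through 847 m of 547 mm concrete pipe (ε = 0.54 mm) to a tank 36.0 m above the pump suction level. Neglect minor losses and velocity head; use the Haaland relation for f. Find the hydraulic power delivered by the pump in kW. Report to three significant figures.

P_hyd ≈ 63.6 kW

V = 4Q/(πD²) = 1.021 m/s; Re = 1.14×10^6; ε/D = 9.87×10^-4; f = 0.01985
h_f = f(L/D)V²/2g = 1.634 m
Total head H = z + h_f = 36.0 + 1.634 = 37.63 m
P_hyd = ρgQH = 718.0·9.81·0.240·37.63 = 63.62 kW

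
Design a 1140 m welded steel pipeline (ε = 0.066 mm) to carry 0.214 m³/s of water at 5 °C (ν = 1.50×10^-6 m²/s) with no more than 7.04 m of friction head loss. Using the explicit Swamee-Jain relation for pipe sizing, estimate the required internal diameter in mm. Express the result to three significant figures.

D ≈ 398 mm

Swamee-Jain (Type III): D = 0.66·[ε^1.25·(LQ²/(gh_f))^4.75 + ν·Q^9.4·(L/(gh_f))^5.2]^0.04
LQ²/(gh_f) = 0.7559; L/(gh_f) = 16.51
Term 1 = ε^1.25·(…)^4.75 = 1.57×10^-6; Term 2 = ν·Q^9.4·(…)^5.2 = 1.64×10^-6
D = 0.66·(1.57×10^-6 + 1.64×10^-6)^0.04 = 0.3979 m = 398 mm
Check: V = 1.72 m/s, Re = 4.56×10^5, f = 0.01531, h_f = 6.62 m ≈ 7.04 m ✓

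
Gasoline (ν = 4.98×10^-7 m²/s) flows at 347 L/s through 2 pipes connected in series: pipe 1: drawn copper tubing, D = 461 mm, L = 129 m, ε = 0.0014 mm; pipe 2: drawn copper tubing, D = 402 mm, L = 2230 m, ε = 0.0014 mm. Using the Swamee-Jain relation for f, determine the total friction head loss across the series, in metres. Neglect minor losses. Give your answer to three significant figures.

H ≈ 22.5 m

Pipe 1: V = 2.079 m/s, Re = 1.92×10^6, ε/D = 3.04×10^-6, f = 0.01054, h_1 = f(L/D)V²/2g = 0.6498 m
Pipe 2: V = 2.734 m/s, Re = 2.21×10^6, ε/D = 3.48×10^-6, f = 0.01035, h_2 = f(L/D)V²/2g = 21.87 m
Series → Q common, losses add: H = Σh = 22.52 m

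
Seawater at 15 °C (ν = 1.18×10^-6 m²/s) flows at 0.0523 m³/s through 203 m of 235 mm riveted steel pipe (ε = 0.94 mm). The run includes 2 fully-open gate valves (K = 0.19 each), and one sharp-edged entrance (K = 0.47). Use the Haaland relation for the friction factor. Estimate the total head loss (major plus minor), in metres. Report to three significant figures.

V = 4Q/(πD²) = 1.206 m/s; V²/2g = 0.07411 m
Re = 2.40×10^5, ε/D = 0.00400 → f = 0.02889 (Haaland)
Major: h_f = f(L/D)·V²/2g = 0.02889·863.8·0.07411 = 1.849 m
Minor: ΣK = 0.850; h_m = ΣK·V²/2g = 0.06299 m
Total H_L = 1.849 + 0.06299 = 1.912 m

H_L ≈ 1.91 m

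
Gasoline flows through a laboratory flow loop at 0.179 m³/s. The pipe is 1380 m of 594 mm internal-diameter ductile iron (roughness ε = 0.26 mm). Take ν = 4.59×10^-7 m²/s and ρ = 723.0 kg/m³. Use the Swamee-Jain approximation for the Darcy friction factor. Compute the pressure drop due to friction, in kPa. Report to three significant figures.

V = 4Q/(πD²) = 4·0.179/(π·0.594²) = 0.6459 m/s
Re = VD/ν = 0.6459·0.594/4.59×10^-7 = 8.36×10^5 → turbulent
ε/D = 0.26/594 = 4.38×10^-4
Swamee-Jain: f = 0.01697
h_f = f(L/D)V²/(2g) = 0.01697·(1380/0.594)·0.6459²/(2·9.81) = 0.8384 m
Δp = ρg·h_f = 723.0·9.81·0.8384 = 5.947 kPa

Δp ≈ 5.95 kPa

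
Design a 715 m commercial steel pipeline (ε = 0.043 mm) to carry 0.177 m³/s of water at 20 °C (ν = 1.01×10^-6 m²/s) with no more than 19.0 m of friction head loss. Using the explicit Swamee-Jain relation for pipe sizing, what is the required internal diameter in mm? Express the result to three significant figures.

Swamee-Jain (Type III): D = 0.66·[ε^1.25·(LQ²/(gh_f))^4.75 + ν·Q^9.4·(L/(gh_f))^5.2]^0.04
LQ²/(gh_f) = 0.1202; L/(gh_f) = 3.836
Term 1 = ε^1.25·(…)^4.75 = 1.48×10^-10; Term 2 = ν·Q^9.4·(…)^5.2 = 9.36×10^-11
D = 0.66·(1.48×10^-10 + 9.36×10^-11)^0.04 = 0.2722 m = 272 mm
Check: V = 3.04 m/s, Re = 8.20×10^5, f = 0.01448, h_f = 17.9 m ≈ 19.0 m ✓

D ≈ 272 mm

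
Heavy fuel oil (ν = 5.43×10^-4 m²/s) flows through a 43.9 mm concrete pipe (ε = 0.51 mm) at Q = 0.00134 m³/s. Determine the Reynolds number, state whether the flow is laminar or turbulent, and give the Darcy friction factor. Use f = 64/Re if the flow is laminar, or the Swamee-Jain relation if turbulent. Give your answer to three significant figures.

Re ≈ 71.6; laminar; f = 64/Re ≈ 0.894

V = 4Q/(πD²) = 0.8853 m/s
Re = VD/ν = 0.8853·0.0439/5.43×10^-4 = 71.6
Re < 2300 → laminar → f = 64/Re = 0.8942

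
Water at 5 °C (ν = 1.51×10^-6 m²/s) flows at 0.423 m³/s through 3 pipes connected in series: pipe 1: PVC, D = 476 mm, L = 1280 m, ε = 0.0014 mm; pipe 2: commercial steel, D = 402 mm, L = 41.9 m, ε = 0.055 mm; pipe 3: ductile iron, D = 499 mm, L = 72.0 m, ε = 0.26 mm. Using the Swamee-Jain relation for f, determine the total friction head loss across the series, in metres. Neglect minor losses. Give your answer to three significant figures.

Pipe 1: V = 2.377 m/s, Re = 7.49×10^5, ε/D = 2.94×10^-6, f = 0.01225, h_1 = f(L/D)V²/2g = 9.490 m
Pipe 2: V = 3.333 m/s, Re = 8.87×10^5, ε/D = 1.37×10^-4, f = 0.01414, h_2 = f(L/D)V²/2g = 0.8344 m
Pipe 3: V = 2.163 m/s, Re = 7.15×10^5, ε/D = 5.21×10^-4, f = 0.01764, h_3 = f(L/D)V²/2g = 0.6068 m
Series → Q common, losses add: H = Σh = 10.93 m

H ≈ 10.9 m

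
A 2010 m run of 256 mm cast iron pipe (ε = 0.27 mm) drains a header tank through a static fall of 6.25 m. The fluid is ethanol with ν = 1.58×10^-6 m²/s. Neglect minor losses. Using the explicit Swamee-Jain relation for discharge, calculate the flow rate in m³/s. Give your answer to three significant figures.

Swamee-Jain (Type II): Q = -0.965·√(gD⁵h_f/L)·ln[ε/(3.7D) + √(3.17ν²L/(gD³h_f))]
√(gD⁵h_f/L) = √(9.81·0.256⁵·6.25/2010) = 0.005791
ε/(3.7D) = 2.85×10^-4; √(3.17ν²L/(gD³h_f)) = 1.24×10^-4
Q = -0.965·0.005791·ln(4.094×10^-4) = 0.04360 m³/s
Check: V = 0.847 m/s, Re = 1.37×10^5, f = 0.02195, h_f = 6.30 m ≈ 6.25 m ✓

Q ≈ 0.0436 m³/s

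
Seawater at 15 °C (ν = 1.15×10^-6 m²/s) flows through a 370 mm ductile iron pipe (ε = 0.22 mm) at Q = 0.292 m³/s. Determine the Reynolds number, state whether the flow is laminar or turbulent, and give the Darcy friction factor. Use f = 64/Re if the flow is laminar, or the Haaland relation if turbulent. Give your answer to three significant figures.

V = 4Q/(πD²) = 2.716 m/s
Re = VD/ν = 2.716·0.370/1.15×10^-6 = 8.74×10^5
Re > 4000 → turbulent; ε/D = 5.95×10^-4
Haaland: f = 0.01784

Re ≈ 8.74×10^5; turbulent; f ≈ 0.0178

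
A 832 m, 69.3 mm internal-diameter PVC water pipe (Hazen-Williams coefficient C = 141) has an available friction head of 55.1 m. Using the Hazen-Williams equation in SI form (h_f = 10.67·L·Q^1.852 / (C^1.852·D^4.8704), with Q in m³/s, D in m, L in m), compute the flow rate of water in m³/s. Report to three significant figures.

Rearranging: Q = [h_f·C^1.852·D^4.8704 / (10.67·L)]^(1/1.852)
Q = [55.1·141^1.852·0.0693^4.8704 / (10.67·832)]^0.540 = 0.008106 m³/s

Q ≈ 0.00811 m³/s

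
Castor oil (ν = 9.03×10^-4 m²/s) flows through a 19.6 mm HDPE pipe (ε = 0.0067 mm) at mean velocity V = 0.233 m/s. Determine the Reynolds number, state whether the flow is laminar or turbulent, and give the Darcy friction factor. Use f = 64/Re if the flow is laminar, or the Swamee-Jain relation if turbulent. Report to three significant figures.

Re ≈ 5.06; laminar; f = 64/Re ≈ 12.7

Re = VD/ν = 0.2330·0.0196/9.03×10^-4 = 5.06
Re < 2300 → laminar → f = 64/Re = 12.65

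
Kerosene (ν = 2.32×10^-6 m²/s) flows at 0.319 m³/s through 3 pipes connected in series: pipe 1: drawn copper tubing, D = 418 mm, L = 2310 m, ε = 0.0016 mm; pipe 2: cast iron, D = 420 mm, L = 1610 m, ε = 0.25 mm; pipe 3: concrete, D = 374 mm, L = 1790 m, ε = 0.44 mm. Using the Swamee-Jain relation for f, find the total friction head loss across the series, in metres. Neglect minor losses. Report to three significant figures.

Pipe 1: V = 2.325 m/s, Re = 4.19×10^5, ε/D = 3.83×10^-6, f = 0.01357, h_1 = f(L/D)V²/2g = 20.66 m
Pipe 2: V = 2.303 m/s, Re = 4.17×10^5, ε/D = 5.95×10^-4, f = 0.01851, h_2 = f(L/D)V²/2g = 19.17 m
Pipe 3: V = 2.904 m/s, Re = 4.68×10^5, ε/D = 0.00118, f = 0.02113, h_3 = f(L/D)V²/2g = 43.46 m
Series → Q common, losses add: H = Σh = 83.28 m

H ≈ 83.3 m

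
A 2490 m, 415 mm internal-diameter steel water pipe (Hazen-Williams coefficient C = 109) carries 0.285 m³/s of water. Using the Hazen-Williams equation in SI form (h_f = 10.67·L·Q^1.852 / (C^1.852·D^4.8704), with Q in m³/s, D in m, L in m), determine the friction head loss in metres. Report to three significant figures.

h_f ≈ 31.7 m

h_f = 10.67·2490·0.285^1.852 / (109^1.852·0.415^4.8704) = 31.75 m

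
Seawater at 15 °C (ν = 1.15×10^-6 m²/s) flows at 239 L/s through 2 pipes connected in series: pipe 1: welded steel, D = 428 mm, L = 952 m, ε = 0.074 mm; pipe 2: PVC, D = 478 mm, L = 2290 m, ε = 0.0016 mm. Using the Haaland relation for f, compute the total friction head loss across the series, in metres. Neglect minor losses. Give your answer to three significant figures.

H ≈ 10.2 m

Pipe 1: V = 1.661 m/s, Re = 6.18×10^5, ε/D = 1.73×10^-4, f = 0.01476, h_1 = f(L/D)V²/2g = 4.618 m
Pipe 2: V = 1.332 m/s, Re = 5.54×10^5, ε/D = 3.35×10^-6, f = 0.01287, h_2 = f(L/D)V²/2g = 5.573 m
Series → Q common, losses add: H = Σh = 10.19 m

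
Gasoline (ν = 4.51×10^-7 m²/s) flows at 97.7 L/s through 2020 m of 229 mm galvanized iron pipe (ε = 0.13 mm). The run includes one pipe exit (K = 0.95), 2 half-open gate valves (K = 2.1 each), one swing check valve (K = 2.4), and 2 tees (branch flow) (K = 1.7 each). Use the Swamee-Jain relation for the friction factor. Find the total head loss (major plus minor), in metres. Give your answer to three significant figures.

V = 4Q/(πD²) = 2.372 m/s; V²/2g = 0.2868 m
Re = 1.20×10^6, ε/D = 5.68×10^-4 → f = 0.01766 (Swamee-Jain)
Major: h_f = f(L/D)·V²/2g = 0.01766·8821·0.2868 = 44.67 m
Minor: ΣK = 10.9; h_m = ΣK·V²/2g = 3.140 m
Total H_L = 44.67 + 3.140 = 47.81 m

H_L ≈ 47.8 m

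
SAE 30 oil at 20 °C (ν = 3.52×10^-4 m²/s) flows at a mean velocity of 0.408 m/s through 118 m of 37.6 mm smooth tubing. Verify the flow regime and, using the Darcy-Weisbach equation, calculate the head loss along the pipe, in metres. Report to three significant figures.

h_f ≈ 39.1 m

Re = VD/ν = 0.408·0.03760/3.52×10^-4 = 43.6 → laminar (Re < 2300)
f = 64/Re = 1.469
h_f = f(L/D)V²/(2g) = 1.469·(118/0.03760)·0.408²/(2·9.81) = 39.10 m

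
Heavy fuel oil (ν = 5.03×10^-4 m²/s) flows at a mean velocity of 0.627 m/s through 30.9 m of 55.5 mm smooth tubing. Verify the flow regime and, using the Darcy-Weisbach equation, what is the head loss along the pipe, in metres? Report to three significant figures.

h_f ≈ 10.3 m

Re = VD/ν = 0.627·0.05550/5.03×10^-4 = 69.2 → laminar (Re < 2300)
f = 64/Re = 0.9251
h_f = f(L/D)V²/(2g) = 0.9251·(30.9/0.05550)·0.627²/(2·9.81) = 10.32 m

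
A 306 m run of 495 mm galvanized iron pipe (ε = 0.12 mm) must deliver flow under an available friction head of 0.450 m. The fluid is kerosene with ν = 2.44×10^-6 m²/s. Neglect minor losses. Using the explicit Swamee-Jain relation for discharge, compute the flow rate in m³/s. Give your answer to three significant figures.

Q ≈ 0.174 m³/s

Swamee-Jain (Type II): Q = -0.965·√(gD⁵h_f/L)·ln[ε/(3.7D) + √(3.17ν²L/(gD³h_f))]
√(gD⁵h_f/L) = √(9.81·0.495⁵·0.450/306) = 0.02071
ε/(3.7D) = 6.55×10^-5; √(3.17ν²L/(gD³h_f)) = 1.04×10^-4
Q = -0.965·0.02071·ln(1.694×10^-4) = 0.1735 m³/s
Check: V = 0.902 m/s, Re = 1.83×10^5, f = 0.01762, h_f = 0.451 m ≈ 0.450 m ✓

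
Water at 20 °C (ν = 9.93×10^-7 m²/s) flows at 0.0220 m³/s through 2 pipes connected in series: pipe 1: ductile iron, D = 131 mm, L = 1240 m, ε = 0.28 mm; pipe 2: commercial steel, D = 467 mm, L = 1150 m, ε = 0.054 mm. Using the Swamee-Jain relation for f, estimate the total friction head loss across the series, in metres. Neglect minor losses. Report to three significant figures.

Pipe 1: V = 1.632 m/s, Re = 2.15×10^5, ε/D = 0.00214, f = 0.02480, h_1 = f(L/D)V²/2g = 31.88 m
Pipe 2: V = 0.1284 m/s, Re = 6.04×10^4, ε/D = 1.16×10^-4, f = 0.02042, h_2 = f(L/D)V²/2g = 0.04228 m
Series → Q common, losses add: H = Σh = 31.92 m

H ≈ 31.9 m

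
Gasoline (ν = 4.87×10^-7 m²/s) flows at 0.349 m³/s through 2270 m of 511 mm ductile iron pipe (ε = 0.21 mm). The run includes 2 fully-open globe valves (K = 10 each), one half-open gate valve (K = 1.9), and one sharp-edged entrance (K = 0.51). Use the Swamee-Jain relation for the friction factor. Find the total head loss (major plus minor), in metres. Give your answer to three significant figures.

H_L ≈ 14.1 m

V = 4Q/(πD²) = 1.702 m/s; V²/2g = 0.1476 m
Re = 1.79×10^6, ε/D = 4.11×10^-4 → f = 0.01640 (Swamee-Jain)
Major: h_f = f(L/D)·V²/2g = 0.01640·4442·0.1476 = 10.75 m
Minor: ΣK = 22.4; h_m = ΣK·V²/2g = 3.308 m
Total H_L = 10.75 + 3.308 = 14.06 m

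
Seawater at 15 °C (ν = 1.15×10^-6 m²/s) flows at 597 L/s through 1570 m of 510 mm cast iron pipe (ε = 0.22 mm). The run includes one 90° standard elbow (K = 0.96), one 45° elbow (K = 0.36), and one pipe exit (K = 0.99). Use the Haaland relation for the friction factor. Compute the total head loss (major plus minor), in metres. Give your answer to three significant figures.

V = 4Q/(πD²) = 2.922 m/s; V²/2g = 0.4353 m
Re = 1.30×10^6, ε/D = 4.31×10^-4 → f = 0.01657 (Haaland)
Major: h_f = f(L/D)·V²/2g = 0.01657·3078·0.4353 = 22.21 m
Minor: ΣK = 2.31; h_m = ΣK·V²/2g = 1.006 m
Total H_L = 22.21 + 1.006 = 23.21 m

H_L ≈ 23.2 m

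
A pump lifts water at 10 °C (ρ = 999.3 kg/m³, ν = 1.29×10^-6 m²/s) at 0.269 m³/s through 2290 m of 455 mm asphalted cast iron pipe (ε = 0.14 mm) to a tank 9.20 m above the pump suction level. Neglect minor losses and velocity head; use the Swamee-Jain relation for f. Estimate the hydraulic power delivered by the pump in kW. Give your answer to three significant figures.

V = 4Q/(πD²) = 1.654 m/s; Re = 5.84×10^5; ε/D = 3.08×10^-4; f = 0.01627
h_f = f(L/D)V²/2g = 11.42 m
Total head H = z + h_f = 9.20 + 11.42 = 20.62 m
P_hyd = ρgQH = 999.3·9.81·0.269·20.62 = 54.39 kW

P_hyd ≈ 54.4 kW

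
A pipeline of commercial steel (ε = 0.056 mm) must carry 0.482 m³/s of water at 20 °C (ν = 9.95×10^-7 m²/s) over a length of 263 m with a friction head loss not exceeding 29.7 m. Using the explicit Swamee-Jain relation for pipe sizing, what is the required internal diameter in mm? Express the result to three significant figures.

D ≈ 303 mm

Swamee-Jain (Type III): D = 0.66·[ε^1.25·(LQ²/(gh_f))^4.75 + ν·Q^9.4·(L/(gh_f))^5.2]^0.04
LQ²/(gh_f) = 0.2097; L/(gh_f) = 0.9027
Term 1 = ε^1.25·(…)^4.75 = 2.90×10^-9; Term 2 = ν·Q^9.4·(…)^5.2 = 6.13×10^-10
D = 0.66·(2.90×10^-9 + 6.13×10^-10)^0.04 = 0.3030 m = 303 mm
Check: V = 6.69 m/s, Re = 2.04×10^6, f = 0.01412, h_f = 27.9 m ≈ 29.7 m ✓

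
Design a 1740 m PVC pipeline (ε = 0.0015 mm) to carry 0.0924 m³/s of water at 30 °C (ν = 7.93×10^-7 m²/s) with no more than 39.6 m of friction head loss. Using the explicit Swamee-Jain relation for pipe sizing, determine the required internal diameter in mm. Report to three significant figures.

D ≈ 210 mm

Swamee-Jain (Type III): D = 0.66·[ε^1.25·(LQ²/(gh_f))^4.75 + ν·Q^9.4·(L/(gh_f))^5.2]^0.04
LQ²/(gh_f) = 0.03824; L/(gh_f) = 4.479
Term 1 = ε^1.25·(…)^4.75 = 9.71×10^-15; Term 2 = ν·Q^9.4·(…)^5.2 = 3.65×10^-13
D = 0.66·(9.71×10^-15 + 3.65×10^-13)^0.04 = 0.2101 m = 210 mm
Check: V = 2.66 m/s, Re = 7.06×10^5, f = 0.01246, h_f = 37.3 m ≈ 39.6 m ✓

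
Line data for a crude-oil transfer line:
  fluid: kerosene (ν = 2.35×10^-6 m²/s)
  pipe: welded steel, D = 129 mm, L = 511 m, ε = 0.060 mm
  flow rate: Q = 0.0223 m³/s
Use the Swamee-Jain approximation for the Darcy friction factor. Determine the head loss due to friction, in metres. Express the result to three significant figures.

V = 4Q/(πD²) = 4·0.0223/(π·0.129²) = 1.706 m/s
Re = VD/ν = 1.706·0.129/2.35×10^-6 = 9.37×10^4 → turbulent
ε/D = 0.060/129 = 4.65×10^-4
Swamee-Jain: f = 0.02044
h_f = f(L/D)V²/(2g) = 0.02044·(511/0.129)·1.706²/(2·9.81) = 12.01 m

h_f ≈ 12.0 m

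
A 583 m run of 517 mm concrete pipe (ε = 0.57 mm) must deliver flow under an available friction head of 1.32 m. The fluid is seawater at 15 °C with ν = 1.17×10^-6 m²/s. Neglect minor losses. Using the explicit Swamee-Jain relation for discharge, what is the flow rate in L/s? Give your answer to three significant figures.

Swamee-Jain (Type II): Q = -0.965·√(gD⁵h_f/L)·ln[ε/(3.7D) + √(3.17ν²L/(gD³h_f))]
√(gD⁵h_f/L) = √(9.81·0.517⁵·1.32/583) = 0.02864
ε/(3.7D) = 2.98×10^-4; √(3.17ν²L/(gD³h_f)) = 3.76×10^-5
Q = -0.965·0.02864·ln(3.356×10^-4) = 0.2211 m³/s
Check: V = 1.05 m/s, Re = 4.65×10^5, f = 0.02083, h_f = 1.33 m ≈ 1.32 m ✓

Q ≈ 221 L/s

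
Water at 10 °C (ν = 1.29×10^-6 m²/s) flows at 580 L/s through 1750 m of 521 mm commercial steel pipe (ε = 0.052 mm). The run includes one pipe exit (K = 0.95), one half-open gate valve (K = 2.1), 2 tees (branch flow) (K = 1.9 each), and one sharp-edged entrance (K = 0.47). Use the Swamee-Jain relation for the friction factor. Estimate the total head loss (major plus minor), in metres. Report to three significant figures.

H_L ≈ 19.7 m

V = 4Q/(πD²) = 2.721 m/s; V²/2g = 0.3772 m
Re = 1.10×10^6, ε/D = 9.98×10^-5 → f = 0.01340 (Swamee-Jain)
Major: h_f = f(L/D)·V²/2g = 0.01340·3359·0.3772 = 16.98 m
Minor: ΣK = 7.32; h_m = ΣK·V²/2g = 2.761 m
Total H_L = 16.98 + 2.761 = 19.74 m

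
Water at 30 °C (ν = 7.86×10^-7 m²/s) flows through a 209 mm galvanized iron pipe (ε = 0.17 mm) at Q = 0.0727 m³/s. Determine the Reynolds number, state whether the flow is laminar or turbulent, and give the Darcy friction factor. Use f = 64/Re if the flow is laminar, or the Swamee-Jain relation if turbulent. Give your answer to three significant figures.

Re ≈ 5.63×10^5; turbulent; f ≈ 0.0194

V = 4Q/(πD²) = 2.119 m/s
Re = VD/ν = 2.119·0.209/7.86×10^-7 = 5.63×10^5
Re > 4000 → turbulent; ε/D = 8.13×10^-4
Swamee-Jain: f = 0.01942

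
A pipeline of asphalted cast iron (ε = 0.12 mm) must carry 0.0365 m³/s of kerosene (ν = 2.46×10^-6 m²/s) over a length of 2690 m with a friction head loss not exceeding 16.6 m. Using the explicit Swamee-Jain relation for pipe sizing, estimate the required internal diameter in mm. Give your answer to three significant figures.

D ≈ 209 mm

Swamee-Jain (Type III): D = 0.66·[ε^1.25·(LQ²/(gh_f))^4.75 + ν·Q^9.4·(L/(gh_f))^5.2]^0.04
LQ²/(gh_f) = 0.02201; L/(gh_f) = 16.52
Term 1 = ε^1.25·(…)^4.75 = 1.68×10^-13; Term 2 = ν·Q^9.4·(…)^5.2 = 1.62×10^-13
D = 0.66·(1.68×10^-13 + 1.62×10^-13)^0.04 = 0.2091 m = 209 mm
Check: V = 1.06 m/s, Re = 9.04×10^4, f = 0.02099, h_f = 15.6 m ≈ 16.6 m ✓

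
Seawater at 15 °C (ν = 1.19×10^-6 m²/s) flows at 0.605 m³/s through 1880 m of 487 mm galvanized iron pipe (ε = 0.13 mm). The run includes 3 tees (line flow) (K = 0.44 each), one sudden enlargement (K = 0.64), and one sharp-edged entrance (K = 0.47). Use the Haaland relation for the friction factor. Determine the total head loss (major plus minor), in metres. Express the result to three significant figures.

H_L ≈ 32.7 m

V = 4Q/(πD²) = 3.248 m/s; V²/2g = 0.5377 m
Re = 1.33×10^6, ε/D = 2.67×10^-4 → f = 0.01513 (Haaland)
Major: h_f = f(L/D)·V²/2g = 0.01513·3860·0.5377 = 31.41 m
Minor: ΣK = 2.43; h_m = ΣK·V²/2g = 1.307 m
Total H_L = 31.41 + 1.307 = 32.71 m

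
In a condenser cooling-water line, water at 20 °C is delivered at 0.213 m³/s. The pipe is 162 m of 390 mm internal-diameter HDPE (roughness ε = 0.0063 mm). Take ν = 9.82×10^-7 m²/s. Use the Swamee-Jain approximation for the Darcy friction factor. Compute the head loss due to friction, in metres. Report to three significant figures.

h_f ≈ 0.850 m

V = 4Q/(πD²) = 4·0.213/(π·0.390²) = 1.783 m/s
Re = VD/ν = 1.783·0.390/9.82×10^-7 = 7.08×10^5 → turbulent
ε/D = 0.0063/390 = 1.62×10^-5
Swamee-Jain: f = 0.01263
h_f = f(L/D)V²/(2g) = 0.01263·(162/0.390)·1.783²/(2·9.81) = 0.8500 m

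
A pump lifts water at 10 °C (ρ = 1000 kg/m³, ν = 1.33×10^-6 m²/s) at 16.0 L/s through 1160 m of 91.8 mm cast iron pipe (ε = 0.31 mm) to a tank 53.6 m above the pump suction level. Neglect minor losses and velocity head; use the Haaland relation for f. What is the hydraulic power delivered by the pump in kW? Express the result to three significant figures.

V = 4Q/(πD²) = 2.417 m/s; Re = 1.67×10^5; ε/D = 0.00338; f = 0.02777
h_f = f(L/D)V²/2g = 104.5 m
Total head H = z + h_f = 53.6 + 104.5 = 158.1 m
P_hyd = ρgQH = 1000·9.81·0.0160·158.1 = 24.82 kW

P_hyd ≈ 24.8 kW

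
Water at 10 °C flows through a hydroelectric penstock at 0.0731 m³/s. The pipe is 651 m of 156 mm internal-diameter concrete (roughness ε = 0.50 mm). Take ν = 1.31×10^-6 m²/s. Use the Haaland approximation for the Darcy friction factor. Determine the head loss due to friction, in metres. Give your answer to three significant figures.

V = 4Q/(πD²) = 4·0.0731/(π·0.156²) = 3.825 m/s
Re = VD/ν = 3.825·0.156/1.31×10^-6 = 4.55×10^5 → turbulent
ε/D = 0.50/156 = 0.00321
Haaland: f = 0.02697
h_f = f(L/D)V²/(2g) = 0.02697·(651/0.156)·3.825²/(2·9.81) = 83.90 m

h_f ≈ 83.9 m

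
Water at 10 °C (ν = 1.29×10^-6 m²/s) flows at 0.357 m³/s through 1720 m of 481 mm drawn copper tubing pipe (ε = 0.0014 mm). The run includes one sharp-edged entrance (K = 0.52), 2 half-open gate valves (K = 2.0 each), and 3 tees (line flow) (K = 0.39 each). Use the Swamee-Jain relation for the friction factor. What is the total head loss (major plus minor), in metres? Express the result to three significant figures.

V = 4Q/(πD²) = 1.965 m/s; V²/2g = 0.1967 m
Re = 7.33×10^5, ε/D = 2.91×10^-6 → f = 0.01230 (Swamee-Jain)
Major: h_f = f(L/D)·V²/2g = 0.01230·3576·0.1967 = 8.653 m
Minor: ΣK = 5.69; h_m = ΣK·V²/2g = 1.119 m
Total H_L = 8.653 + 1.119 = 9.773 m

H_L ≈ 9.77 m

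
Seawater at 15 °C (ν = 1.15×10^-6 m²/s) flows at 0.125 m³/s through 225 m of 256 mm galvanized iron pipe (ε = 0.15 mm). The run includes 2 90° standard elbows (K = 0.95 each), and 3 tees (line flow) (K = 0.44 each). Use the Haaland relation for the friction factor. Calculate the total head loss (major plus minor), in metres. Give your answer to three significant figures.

V = 4Q/(πD²) = 2.429 m/s; V²/2g = 0.3006 m
Re = 5.41×10^5, ε/D = 5.86×10^-4 → f = 0.01805 (Haaland)
Major: h_f = f(L/D)·V²/2g = 0.01805·878.9·0.3006 = 4.768 m
Minor: ΣK = 3.22; h_m = ΣK·V²/2g = 0.9679 m
Total H_L = 4.768 + 0.9679 = 5.736 m

H_L ≈ 5.74 m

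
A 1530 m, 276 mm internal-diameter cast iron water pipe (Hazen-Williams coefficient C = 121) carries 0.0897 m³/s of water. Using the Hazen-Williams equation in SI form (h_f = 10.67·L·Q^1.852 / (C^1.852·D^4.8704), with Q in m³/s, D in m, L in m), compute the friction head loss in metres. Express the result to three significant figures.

h_f = 10.67·1530·0.0897^1.852 / (121^1.852·0.276^4.8704) = 13.78 m

h_f ≈ 13.8 m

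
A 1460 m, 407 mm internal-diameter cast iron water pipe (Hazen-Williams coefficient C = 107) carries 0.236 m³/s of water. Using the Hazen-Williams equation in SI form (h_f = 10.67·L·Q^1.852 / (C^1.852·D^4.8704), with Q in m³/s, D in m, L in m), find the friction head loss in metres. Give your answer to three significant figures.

h_f ≈ 14.9 m

h_f = 10.67·1460·0.236^1.852 / (107^1.852·0.407^4.8704) = 14.93 m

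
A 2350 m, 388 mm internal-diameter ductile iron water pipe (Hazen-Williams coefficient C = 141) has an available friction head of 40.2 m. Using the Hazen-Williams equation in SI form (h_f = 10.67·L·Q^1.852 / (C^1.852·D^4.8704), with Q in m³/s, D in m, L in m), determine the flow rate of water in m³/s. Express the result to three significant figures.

Rearranging: Q = [h_f·C^1.852·D^4.8704 / (10.67·L)]^(1/1.852)
Q = [40.2·141^1.852·0.388^4.8704 / (10.67·2350)]^0.540 = 0.3620 m³/s

Q ≈ 0.362 m³/s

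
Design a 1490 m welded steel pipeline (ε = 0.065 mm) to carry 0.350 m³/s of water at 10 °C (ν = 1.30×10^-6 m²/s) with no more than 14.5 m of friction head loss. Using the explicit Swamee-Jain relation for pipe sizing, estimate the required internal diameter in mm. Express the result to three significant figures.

Swamee-Jain (Type III): D = 0.66·[ε^1.25·(LQ²/(gh_f))^4.75 + ν·Q^9.4·(L/(gh_f))^5.2]^0.04
LQ²/(gh_f) = 1.283; L/(gh_f) = 10.47
Term 1 = ε^1.25·(…)^4.75 = 1.91×10^-5; Term 2 = ν·Q^9.4·(…)^5.2 = 1.36×10^-5
D = 0.66·(1.91×10^-5 + 1.36×10^-5)^0.04 = 0.4366 m = 437 mm
Check: V = 2.34 m/s, Re = 7.85×10^5, f = 0.01442, h_f = 13.7 m ≈ 14.5 m ✓

D ≈ 437 mm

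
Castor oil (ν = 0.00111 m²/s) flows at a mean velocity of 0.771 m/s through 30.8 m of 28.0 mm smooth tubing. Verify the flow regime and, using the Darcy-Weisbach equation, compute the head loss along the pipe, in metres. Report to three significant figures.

h_f ≈ 110 m

Re = VD/ν = 0.771·0.02800/0.00111 = 19.4 → laminar (Re < 2300)
f = 64/Re = 3.291
h_f = f(L/D)V²/(2g) = 3.291·(30.8/0.02800)·0.771²/(2·9.81) = 109.7 m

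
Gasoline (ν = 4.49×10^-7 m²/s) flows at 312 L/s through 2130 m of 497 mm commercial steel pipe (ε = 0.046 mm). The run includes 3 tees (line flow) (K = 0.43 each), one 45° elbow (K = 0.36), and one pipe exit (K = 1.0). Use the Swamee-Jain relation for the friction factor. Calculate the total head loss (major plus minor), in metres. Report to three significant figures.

V = 4Q/(πD²) = 1.608 m/s; V²/2g = 0.1318 m
Re = 1.78×10^6, ε/D = 9.26×10^-5 → f = 0.01284 (Swamee-Jain)
Major: h_f = f(L/D)·V²/2g = 0.01284·4286·0.1318 = 7.252 m
Minor: ΣK = 2.65; h_m = ΣK·V²/2g = 0.3493 m
Total H_L = 7.252 + 0.3493 = 7.601 m

H_L ≈ 7.60 m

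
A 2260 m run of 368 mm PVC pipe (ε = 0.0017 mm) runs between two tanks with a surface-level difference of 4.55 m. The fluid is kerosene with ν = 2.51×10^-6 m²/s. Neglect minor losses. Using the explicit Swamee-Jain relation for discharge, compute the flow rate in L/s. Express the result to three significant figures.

Swamee-Jain (Type II): Q = -0.965·√(gD⁵h_f/L)·ln[ε/(3.7D) + √(3.17ν²L/(gD³h_f))]
√(gD⁵h_f/L) = √(9.81·0.368⁵·4.55/2260) = 0.01155
ε/(3.7D) = 1.25×10^-6; √(3.17ν²L/(gD³h_f)) = 1.42×10^-4
Q = -0.965·0.01155·ln(1.437×10^-4) = 0.09858 m³/s
Check: V = 0.927 m/s, Re = 1.36×10^5, f = 0.01680, h_f = 4.52 m ≈ 4.55 m ✓

Q ≈ 98.6 L/s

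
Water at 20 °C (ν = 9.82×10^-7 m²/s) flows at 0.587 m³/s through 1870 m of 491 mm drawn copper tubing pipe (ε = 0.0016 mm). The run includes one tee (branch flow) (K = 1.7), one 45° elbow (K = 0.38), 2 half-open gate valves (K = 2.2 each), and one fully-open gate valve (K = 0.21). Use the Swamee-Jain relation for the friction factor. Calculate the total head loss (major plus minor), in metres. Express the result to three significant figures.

H_L ≈ 23.6 m

V = 4Q/(πD²) = 3.100 m/s; V²/2g = 0.4899 m
Re = 1.55×10^6, ε/D = 3.26×10^-6 → f = 0.01090 (Swamee-Jain)
Major: h_f = f(L/D)·V²/2g = 0.01090·3809·0.4899 = 20.34 m
Minor: ΣK = 6.69; h_m = ΣK·V²/2g = 3.277 m
Total H_L = 20.34 + 3.277 = 23.62 m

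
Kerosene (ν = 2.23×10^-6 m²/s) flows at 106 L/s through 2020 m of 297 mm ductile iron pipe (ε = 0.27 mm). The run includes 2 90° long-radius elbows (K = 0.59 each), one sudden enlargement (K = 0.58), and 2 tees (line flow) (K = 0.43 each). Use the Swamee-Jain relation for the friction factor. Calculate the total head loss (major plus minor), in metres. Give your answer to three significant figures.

H_L ≈ 17.2 m

V = 4Q/(πD²) = 1.530 m/s; V²/2g = 0.1193 m
Re = 2.04×10^5, ε/D = 9.09×10^-4 → f = 0.02080 (Swamee-Jain)
Major: h_f = f(L/D)·V²/2g = 0.02080·6801·0.1193 = 16.88 m
Minor: ΣK = 2.62; h_m = ΣK·V²/2g = 0.3126 m
Total H_L = 16.88 + 0.3126 = 17.19 m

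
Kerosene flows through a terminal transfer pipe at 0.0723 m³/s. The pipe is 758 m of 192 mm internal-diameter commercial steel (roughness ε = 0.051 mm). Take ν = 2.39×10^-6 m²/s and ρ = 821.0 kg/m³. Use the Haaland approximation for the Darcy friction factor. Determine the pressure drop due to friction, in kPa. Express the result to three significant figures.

V = 4Q/(πD²) = 4·0.0723/(π·0.192²) = 2.497 m/s
Re = VD/ν = 2.497·0.192/2.39×10^-6 = 2.01×10^5 → turbulent
ε/D = 0.051/192 = 2.66×10^-4
Haaland: f = 0.01729
h_f = f(L/D)V²/(2g) = 0.01729·(758/0.192)·2.497²/(2·9.81) = 21.69 m
Δp = ρg·h_f = 821.0·9.81·21.69 = 174.7 kPa

Δp ≈ 175 kPa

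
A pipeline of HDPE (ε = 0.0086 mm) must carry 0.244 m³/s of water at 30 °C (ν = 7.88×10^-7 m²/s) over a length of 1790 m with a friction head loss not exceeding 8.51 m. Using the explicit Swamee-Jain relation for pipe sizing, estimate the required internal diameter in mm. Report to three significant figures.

D ≈ 421 mm

Swamee-Jain (Type III): D = 0.66·[ε^1.25·(LQ²/(gh_f))^4.75 + ν·Q^9.4·(L/(gh_f))^5.2]^0.04
LQ²/(gh_f) = 1.277; L/(gh_f) = 21.44
Term 1 = ε^1.25·(…)^4.75 = 1.49×10^-6; Term 2 = ν·Q^9.4·(…)^5.2 = 1.15×10^-5
D = 0.66·(1.49×10^-6 + 1.15×10^-5)^0.04 = 0.4208 m = 421 mm
Check: V = 1.75 m/s, Re = 9.37×10^5, f = 0.01220, h_f = 8.14 m ≈ 8.51 m ✓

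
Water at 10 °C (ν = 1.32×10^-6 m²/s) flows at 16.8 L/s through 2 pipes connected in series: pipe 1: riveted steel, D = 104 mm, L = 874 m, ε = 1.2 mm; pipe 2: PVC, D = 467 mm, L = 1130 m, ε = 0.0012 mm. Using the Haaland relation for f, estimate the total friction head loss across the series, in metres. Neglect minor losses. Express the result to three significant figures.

Pipe 1: V = 1.978 m/s, Re = 1.56×10^5, ε/D = 0.0115, f = 0.04022, h_1 = f(L/D)V²/2g = 67.38 m
Pipe 2: V = 0.09808 m/s, Re = 3.47×10^4, ε/D = 2.57×10^-6, f = 0.02253, h_2 = f(L/D)V²/2g = 0.02673 m
Series → Q common, losses add: H = Σh = 67.40 m

H ≈ 67.4 m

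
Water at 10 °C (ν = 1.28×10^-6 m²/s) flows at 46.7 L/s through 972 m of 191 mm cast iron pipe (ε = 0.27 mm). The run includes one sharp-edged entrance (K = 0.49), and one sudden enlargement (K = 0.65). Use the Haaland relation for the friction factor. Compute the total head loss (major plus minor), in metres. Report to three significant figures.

V = 4Q/(πD²) = 1.630 m/s; V²/2g = 0.1354 m
Re = 2.43×10^5, ε/D = 0.00141 → f = 0.02226 (Haaland)
Major: h_f = f(L/D)·V²/2g = 0.02226·5089·0.1354 = 15.34 m
Minor: ΣK = 1.14; h_m = ΣK·V²/2g = 0.1544 m
Total H_L = 15.34 + 0.1544 = 15.50 m

H_L ≈ 15.5 m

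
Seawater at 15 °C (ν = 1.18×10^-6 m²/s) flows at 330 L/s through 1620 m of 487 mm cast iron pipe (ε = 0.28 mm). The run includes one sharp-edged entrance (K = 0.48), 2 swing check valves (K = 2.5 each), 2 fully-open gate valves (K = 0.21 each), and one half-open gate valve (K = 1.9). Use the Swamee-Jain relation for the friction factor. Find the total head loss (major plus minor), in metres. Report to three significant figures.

V = 4Q/(πD²) = 1.772 m/s; V²/2g = 0.1600 m
Re = 7.31×10^5, ε/D = 5.75×10^-4 → f = 0.01796 (Swamee-Jain)
Major: h_f = f(L/D)·V²/2g = 0.01796·3326·0.1600 = 9.556 m
Minor: ΣK = 7.80; h_m = ΣK·V²/2g = 1.248 m
Total H_L = 9.556 + 1.248 = 10.80 m

H_L ≈ 10.8 m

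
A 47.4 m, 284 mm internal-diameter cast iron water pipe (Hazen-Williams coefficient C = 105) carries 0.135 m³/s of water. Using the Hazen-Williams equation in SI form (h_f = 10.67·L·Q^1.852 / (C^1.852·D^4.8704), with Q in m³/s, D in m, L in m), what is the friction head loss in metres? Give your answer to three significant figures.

h_f ≈ 1.03 m

h_f = 10.67·47.4·0.135^1.852 / (105^1.852·0.284^4.8704) = 1.030 m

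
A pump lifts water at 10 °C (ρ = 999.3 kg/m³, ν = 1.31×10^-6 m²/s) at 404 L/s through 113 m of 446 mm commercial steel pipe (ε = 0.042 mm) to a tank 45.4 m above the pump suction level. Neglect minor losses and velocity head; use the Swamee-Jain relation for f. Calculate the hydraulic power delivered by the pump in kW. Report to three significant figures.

P_hyd ≈ 184 kW

V = 4Q/(πD²) = 2.586 m/s; Re = 8.80×10^5; ε/D = 9.42×10^-5; f = 0.01357
h_f = f(L/D)V²/2g = 1.172 m
Total head H = z + h_f = 45.4 + 1.172 = 46.57 m
P_hyd = ρgQH = 999.3·9.81·0.404·46.57 = 184.4 kW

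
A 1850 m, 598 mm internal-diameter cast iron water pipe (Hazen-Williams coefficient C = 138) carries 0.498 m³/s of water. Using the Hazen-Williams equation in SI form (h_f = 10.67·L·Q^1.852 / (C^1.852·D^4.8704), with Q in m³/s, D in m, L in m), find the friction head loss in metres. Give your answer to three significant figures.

h_f ≈ 7.23 m

h_f = 10.67·1850·0.498^1.852 / (138^1.852·0.598^4.8704) = 7.229 m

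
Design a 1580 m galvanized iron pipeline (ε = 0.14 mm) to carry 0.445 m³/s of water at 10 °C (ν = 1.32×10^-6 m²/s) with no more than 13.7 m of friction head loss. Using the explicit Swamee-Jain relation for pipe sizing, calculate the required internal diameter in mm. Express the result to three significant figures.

D ≈ 502 mm

Swamee-Jain (Type III): D = 0.66·[ε^1.25·(LQ²/(gh_f))^4.75 + ν·Q^9.4·(L/(gh_f))^5.2]^0.04
LQ²/(gh_f) = 2.328; L/(gh_f) = 11.76
Term 1 = ε^1.25·(…)^4.75 = 8.43×10^-4; Term 2 = ν·Q^9.4·(…)^5.2 = 2.40×10^-4
D = 0.66·(8.43×10^-4 + 2.40×10^-4)^0.04 = 0.5023 m = 502 mm
Check: V = 2.25 m/s, Re = 8.55×10^5, f = 0.01568, h_f = 12.7 m ≈ 13.7 m ✓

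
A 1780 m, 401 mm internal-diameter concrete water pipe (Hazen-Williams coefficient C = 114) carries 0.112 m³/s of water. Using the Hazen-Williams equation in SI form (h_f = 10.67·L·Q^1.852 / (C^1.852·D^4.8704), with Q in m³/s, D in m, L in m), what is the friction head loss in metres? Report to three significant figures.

h_f = 10.67·1780·0.112^1.852 / (114^1.852·0.401^4.8704) = 4.377 m

h_f ≈ 4.38 m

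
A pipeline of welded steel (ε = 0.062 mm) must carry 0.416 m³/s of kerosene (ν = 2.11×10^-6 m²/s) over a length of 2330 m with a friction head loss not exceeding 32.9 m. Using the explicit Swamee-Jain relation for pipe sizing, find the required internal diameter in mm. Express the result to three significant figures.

Swamee-Jain (Type III): D = 0.66·[ε^1.25·(LQ²/(gh_f))^4.75 + ν·Q^9.4·(L/(gh_f))^5.2]^0.04
LQ²/(gh_f) = 1.249; L/(gh_f) = 7.219
Term 1 = ε^1.25·(…)^4.75 = 1.58×10^-5; Term 2 = ν·Q^9.4·(…)^5.2 = 1.61×10^-5
D = 0.66·(1.58×10^-5 + 1.61×10^-5)^0.04 = 0.4363 m = 436 mm
Check: V = 2.78 m/s, Re = 5.75×10^5, f = 0.01473, h_f = 31.1 m ≈ 32.9 m ✓

D ≈ 436 mm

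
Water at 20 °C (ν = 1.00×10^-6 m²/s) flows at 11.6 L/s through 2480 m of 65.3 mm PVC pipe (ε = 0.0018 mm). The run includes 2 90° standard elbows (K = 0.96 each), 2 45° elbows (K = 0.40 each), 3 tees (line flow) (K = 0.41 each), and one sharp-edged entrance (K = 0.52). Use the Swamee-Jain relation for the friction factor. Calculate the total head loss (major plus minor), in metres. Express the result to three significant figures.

H_L ≈ 361 m

V = 4Q/(πD²) = 3.464 m/s; V²/2g = 0.6115 m
Re = 2.26×10^5, ε/D = 2.76×10^-5 → f = 0.01544 (Swamee-Jain)
Major: h_f = f(L/D)·V²/2g = 0.01544·37979·0.6115 = 358.5 m
Minor: ΣK = 4.47; h_m = ΣK·V²/2g = 2.733 m
Total H_L = 358.5 + 2.733 = 361.2 m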